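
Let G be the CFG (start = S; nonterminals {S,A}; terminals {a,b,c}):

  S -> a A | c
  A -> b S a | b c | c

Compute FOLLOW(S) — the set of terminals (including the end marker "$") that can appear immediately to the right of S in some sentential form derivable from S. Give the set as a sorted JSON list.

FIRST iteration:
[1]
  A via A→b S a: +{b}
  A via A→c: +{c}
  S via S→a A: +{a}
  S via S→c: +{c}
  FIRST[S]={a,c}  FIRST[A]={b,c}
[2] — fixpoint
  FIRST[S]={a,c}  FIRST[A]={b,c}

Compute FOLLOW by fixpoint:
initialize: $ ∈ FOLLOW(S)
pass 1:
  A→b S a: FOLLOW(S) ⊇ FIRST(a) = {a}; new: +{a}
  S→a A: FOLLOW(A) ⊇ FOLLOW(S) ⊇ {$,a}; new: +{$,a}
  FOLLOW(S)={$,a}  FOLLOW(A)={$,a}
pass 2: (stable)
  FOLLOW(S)={$,a}  FOLLOW(A)={$,a}

FOLLOW(S) = ["$", "a"]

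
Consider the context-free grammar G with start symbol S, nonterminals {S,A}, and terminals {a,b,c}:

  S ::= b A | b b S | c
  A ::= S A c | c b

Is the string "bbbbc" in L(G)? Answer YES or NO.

Convert to CNF:
  S -> T1 A | T1 X3 | c
  A -> S X2 | T0 T1
  T0 -> c
  T1 -> b
  X2 -> A T0
  X3 -> T1 S

Fill CYK table bottom-up:
  T[0,0] 'b' = {T1}  orig:{}
  T[1,1] 'b' = {T1}  orig:{}
  T[2,2] 'b' = {T1}  orig:{}
  T[3,3] 'b' = {T1}  orig:{}
  T[4,4] 'c' = {S,T0}  orig:{S}
  T[0,1] 'bb' = ∅
  T[1,2] 'bb' = ∅
  T[2,3] 'bb' = ∅
  T[3,4] 'bc' = {X3}  orig:{}
  T[0,2] 'bbb' = ∅
  T[1,3] 'bbb' = ∅
  T[2,4] 'bbc' = {S}
  T[0,3] 'bbbb' = ∅
  T[1,4] 'bbbc' = {X3}  orig:{}
  T[0,4] 'bbbbc' = {S}

S ∈ T[0,4] ⇒ YES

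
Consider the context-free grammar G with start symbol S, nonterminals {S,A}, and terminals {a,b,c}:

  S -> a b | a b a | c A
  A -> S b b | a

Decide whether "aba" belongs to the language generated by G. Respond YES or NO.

Convert to CNF:
  S -> T1 T0 | T1 X4 | T2 A
  A -> S X3 | a
  T0 -> b
  T1 -> a
  T2 -> c
  X3 -> T0 T0
  X4 -> T0 T1

CYK fill:
  [0..0]={A,T1}  "a"  orig:{A}
  [1..1]={T0}  "b"  orig:{}
  [2..2]={A,T1}  "a"  orig:{A}
  [0..1]={S}  "ab"
  [1..2]={X4}  "ba"  orig:{}
  [0..2]={S}  "aba"

S ∈ T[0,2] ⇒ YES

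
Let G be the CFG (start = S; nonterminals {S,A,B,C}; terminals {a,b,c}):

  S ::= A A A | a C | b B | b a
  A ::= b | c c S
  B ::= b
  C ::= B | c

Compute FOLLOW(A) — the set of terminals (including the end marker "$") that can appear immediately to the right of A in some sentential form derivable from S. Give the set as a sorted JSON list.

Compute FIRST by fixpoint:
pass 1:
  A via A→b: +{b}
  A via A→c c S: +{c}
  B via B→b: +{b}
  C via C→B: +{b}
  C via C→c: +{c}
  S via S→A A A: +{b,c}
  S via S→a C: +{a}
  FIRST[S]={a,b,c}  FIRST[A]={b,c}  FIRST[B]={b}  FIRST[C]={b,c}
pass 2: (stable)
  FIRST[S]={a,b,c}  FIRST[A]={b,c}  FIRST[B]={b}  FIRST[C]={b,c}

FOLLOW iteration:
seed FOLLOW(S) with $
round 1:
  S→A A A: FOLLOW(A) ⊇ FIRST(A) = {b,c}; new: +{b,c}
  S→A A A: FOLLOW(A) ⊇ FOLLOW(S) ⊇ {$}; new: +{$}
  S→a C: FOLLOW(C) ⊇ FOLLOW(S) ⊇ {$}; new: +{$}
  S→b B: FOLLOW(B) ⊇ FOLLOW(S) ⊇ {$}; new: +{$}
  FOLLOW[S]={$}  FOLLOW[A]={$,b,c}  FOLLOW[B]={$}  FOLLOW[C]={$}
round 2:
  A→c c S: FOLLOW(S) ⊇ FOLLOW(A) ⊇ {$,b,c}; new: +{b,c}
  S→a C: FOLLOW(C) ⊇ FOLLOW(S) ⊇ {$,b,c}; new: +{b,c}
  S→b B: FOLLOW(B) ⊇ FOLLOW(S) ⊇ {$,b,c}; new: +{b,c}
  FOLLOW[S]={$,b,c}  FOLLOW[A]={$,b,c}  FOLLOW[B]={$,b,c}  FOLLOW[C]={$,b,c}
round 3: done
  FOLLOW[S]={$,b,c}  FOLLOW[A]={$,b,c}  FOLLOW[B]={$,b,c}  FOLLOW[C]={$,b,c}

FOLLOW(A) = ["$", "b", "c"]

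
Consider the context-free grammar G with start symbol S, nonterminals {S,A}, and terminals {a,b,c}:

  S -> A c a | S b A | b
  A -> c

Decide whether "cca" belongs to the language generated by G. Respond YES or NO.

CNF form of G:
  S -> A X3 | S X4 | b
  A -> c
  T0 -> c
  T1 -> a
  T2 -> b
  X3 -> T0 T1
  X4 -> T2 A

CYK table (by increasing span):
  cell(0,0) c: {A,T0}  orig:{A}
  cell(1,1) c: {A,T0}  orig:{A}
  cell(2,2) a: {T1}  orig:{}
  cell(0,1) cc: ∅
  cell(1,2) ca: {X3}  orig:{}
  cell(0,2) cca: {S}

S ∈ T[0,2] ⇒ YES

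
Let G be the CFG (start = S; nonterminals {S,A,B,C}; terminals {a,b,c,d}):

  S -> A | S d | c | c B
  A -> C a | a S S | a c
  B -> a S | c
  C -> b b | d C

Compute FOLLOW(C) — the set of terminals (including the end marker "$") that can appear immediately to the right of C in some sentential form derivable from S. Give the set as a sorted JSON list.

FIRST sets, iterate to fixpoint:
pass 1:
  A via A→a S S: +{a}
  B via B→a S: +{a}
  B via B→c: +{c}
  C via C→b b: +{b}
  C via C→d C: +{d}
  S via S→A: +{a}
  S via S→c: +{c}
  FIRST(S)={a,c}  FIRST(A)={a}  FIRST(B)={a,c}  FIRST(C)={b,d}
pass 2:
  A via A→C a: +{b,d}
  S via S→A: +{b,d}
  FIRST(S)={a,b,c,d}  FIRST(A)={a,b,d}  FIRST(B)={a,c}  FIRST(C)={b,d}
pass 3: done
  FIRST(S)={a,b,c,d}  FIRST(A)={a,b,d}  FIRST(B)={a,c}  FIRST(C)={b,d}

Compute FOLLOW by fixpoint:
seed FOLLOW(S) with $
[1]
  A→C a: FOLLOW(C) ⊇ FIRST(a) = {a}; new: +{a}
  A→a S S: FOLLOW(S) ⊇ FIRST(S) = {a,b,c,d}; new: +{a,b,c,d}
  S→A: FOLLOW(A) ⊇ FOLLOW(S) ⊇ {$,a,b,c,d}; new: +{$,a,b,c,d}
  S→c B: FOLLOW(B) ⊇ FOLLOW(S) ⊇ {$,a,b,c,d}; new: +{$,a,b,c,d}
  FOLLOW(S)={$,a,b,c,d}  FOLLOW(A)={$,a,b,c,d}  FOLLOW(B)={$,a,b,c,d}  FOLLOW(C)={a}
[2] (no change)
  FOLLOW(S)={$,a,b,c,d}  FOLLOW(A)={$,a,b,c,d}  FOLLOW(B)={$,a,b,c,d}  FOLLOW(C)={a}

FOLLOW(C) = ["a"]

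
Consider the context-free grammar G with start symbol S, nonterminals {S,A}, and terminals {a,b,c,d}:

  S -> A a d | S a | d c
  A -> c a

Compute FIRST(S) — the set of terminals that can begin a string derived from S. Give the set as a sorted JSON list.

FIRST sets, iterate to fixpoint:
[1]
  A via A→c a: +{c}
  S via S→A a d: +{c}
  S via S→d c: +{d}
  FIRST[S]={c,d}  FIRST[A]={c}
[2] (no change)
  FIRST[S]={c,d}  FIRST[A]={c}

FIRST(S) = ["c", "d"]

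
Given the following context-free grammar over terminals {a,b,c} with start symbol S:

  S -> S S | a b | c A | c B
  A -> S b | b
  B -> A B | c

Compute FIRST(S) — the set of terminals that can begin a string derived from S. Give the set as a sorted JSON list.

FIRST sets, iterate to fixpoint:
[1]
  A via A→b: +{b}
  B via B→A B: +{b}
  B via B→c: +{c}
  S via S→a b: +{a}
  S via S→c A: +{c}
  FIRST(S)={a,c}  FIRST(A)={b}  FIRST(B)={b,c}
[2]
  A via A→S b: +{a,c}
  B via B→A B: +{a}
  FIRST(S)={a,c}  FIRST(A)={a,b,c}  FIRST(B)={a,b,c}
[3] — fixpoint
  FIRST(S)={a,c}  FIRST(A)={a,b,c}  FIRST(B)={a,b,c}

FIRST(S) = ["a", "c"]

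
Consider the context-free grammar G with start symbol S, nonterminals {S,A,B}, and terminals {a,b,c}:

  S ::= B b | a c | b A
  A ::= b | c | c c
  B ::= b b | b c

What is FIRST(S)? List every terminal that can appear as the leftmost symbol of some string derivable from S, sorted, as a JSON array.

FIRST sets, iterate to fixpoint:
round 1:
  A via A→b: +{b}
  A via A→c: +{c}
  B via B→b b: +{b}
  S via S→B b: +{b}
  S via S→a c: +{a}
  S: {a,b}  A: {b,c}  B: {b}
round 2: (no change)
  S: {a,b}  A: {b,c}  B: {b}

FIRST(S) = ["a", "b"]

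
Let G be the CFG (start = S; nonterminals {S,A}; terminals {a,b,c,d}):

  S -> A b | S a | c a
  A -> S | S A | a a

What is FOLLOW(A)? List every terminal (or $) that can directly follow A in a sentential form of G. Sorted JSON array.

FIRST iteration:
round 1:
  A via A→a a: +{a}
  S via S→A b: +{a}
  S via S→c a: +{c}
  FIRST[S]={a,c}  FIRST[A]={a}
round 2:
  A via A→S: +{c}
  FIRST[S]={a,c}  FIRST[A]={a,c}
round 3: (no change)
  FIRST[S]={a,c}  FIRST[A]={a,c}

FOLLOW iteration:
seed FOLLOW(S) with $
pass 1:
  A→S A: FOLLOW(S) ⊇ FIRST(A) = {a,c}; new: +{a,c}
  S→A b: FOLLOW(A) ⊇ FIRST(b) = {b}; new: +{b}
  FOLLOW(S)={$,a,c}  FOLLOW(A)={b}
pass 2:
  A→S: FOLLOW(S) ⊇ FOLLOW(A) ⊇ {b}; new: +{b}
  FOLLOW(S)={$,a,b,c}  FOLLOW(A)={b}
pass 3: (stable)
  FOLLOW(S)={$,a,b,c}  FOLLOW(A)={b}

FOLLOW(A) = ["b"]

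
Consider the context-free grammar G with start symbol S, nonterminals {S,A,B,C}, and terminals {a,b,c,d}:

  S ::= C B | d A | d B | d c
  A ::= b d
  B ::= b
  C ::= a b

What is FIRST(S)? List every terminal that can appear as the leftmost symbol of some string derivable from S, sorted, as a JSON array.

Compute FIRST by fixpoint:
[1]
  A via A→b d: +{b}
  B via B→b: +{b}
  C via C→a b: +{a}
  S via S→C B: +{a}
  S via S→d A: +{d}
  S: {a,d}  A: {b}  B: {b}  C: {a}
[2] (no change)
  S: {a,d}  A: {b}  B: {b}  C: {a}

FIRST(S) = ["a", "d"]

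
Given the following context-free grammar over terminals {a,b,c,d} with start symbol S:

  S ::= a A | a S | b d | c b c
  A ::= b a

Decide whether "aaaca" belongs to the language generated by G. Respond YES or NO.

CNF form of G:
  S -> T0 T2 | T1 A | T1 S | T3 X4
  A -> T0 T1
  T0 -> b
  T1 -> a
  T2 -> d
  T3 -> c
  X4 -> T0 T3

Fill CYK table bottom-up:
  cell(0,0) a: {T1}  orig:{}
  cell(1,1) a: {T1}  orig:{}
  cell(2,2) a: {T1}  orig:{}
  cell(3,3) c: {T3}  orig:{}
  cell(4,4) a: {T1}  orig:{}
  cell(0,1) aa: ∅
  cell(1,2) aa: ∅
  cell(2,3) ac: ∅
  cell(3,4) ca: ∅
  cell(0,2) aaa: ∅
  cell(1,3) aac: ∅
  cell(2,4) aca: ∅
  cell(0,3) aaac: ∅
  cell(1,4) aaca: ∅
  cell(0,4) aaaca: ∅

S ∉ T[0,4] ⇒ NO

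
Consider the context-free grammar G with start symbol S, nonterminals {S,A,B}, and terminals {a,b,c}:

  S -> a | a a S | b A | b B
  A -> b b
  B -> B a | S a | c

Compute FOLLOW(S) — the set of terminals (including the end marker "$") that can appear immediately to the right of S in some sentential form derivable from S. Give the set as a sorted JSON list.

FIRST sets, iterate to fixpoint:
iter 1:
  A via A→b b: +{b}
  B via B→c: +{c}
  S via S→a: +{a}
  S via S→b A: +{b}
  FIRST(S)={a,b}  FIRST(A)={b}  FIRST(B)={c}
iter 2:
  B via B→S a: +{a,b}
  FIRST(S)={a,b}  FIRST(A)={b}  FIRST(B)={a,b,c}
iter 3: done
  FIRST(S)={a,b}  FIRST(A)={b}  FIRST(B)={a,b,c}

FOLLOW iteration:
seed FOLLOW(S) with $
round 1:
  B→B a: FOLLOW(B) ⊇ FIRST(a) = {a}; new: +{a}
  B→S a: FOLLOW(S) ⊇ FIRST(a) = {a}; new: +{a}
  S→b A: FOLLOW(A) ⊇ FOLLOW(S) ⊇ {$,a}; new: +{$,a}
  S→b B: FOLLOW(B) ⊇ FOLLOW(S) ⊇ {$,a}; new: +{$}
  S: {$,a}  A: {$,a}  B: {$,a}
round 2: done
  S: {$,a}  A: {$,a}  B: {$,a}

FOLLOW(S) = ["$", "a"]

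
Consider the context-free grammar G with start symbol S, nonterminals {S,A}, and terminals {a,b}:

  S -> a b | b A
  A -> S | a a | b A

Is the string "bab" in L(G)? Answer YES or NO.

CNF form of G:
  S -> T0 T1 | T1 A
  A -> T0 T0 | T0 T1 | T1 A
  T0 -> a
  T1 -> b

Fill CYK table bottom-up:
  cell(0,0) b: {T1}  orig:{}
  cell(1,1) a: {T0}  orig:{}
  cell(2,2) b: {T1}  orig:{}
  cell(0,1) ba: ∅
  cell(1,2) ab: {A,S}
  cell(0,2) bab: {A,S}

S ∈ T[0,2] ⇒ YES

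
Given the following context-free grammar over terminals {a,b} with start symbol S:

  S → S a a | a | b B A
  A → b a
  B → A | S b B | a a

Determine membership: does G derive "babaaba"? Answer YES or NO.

CNF form of G:
  S -> S X3 | T0 X4 | a
  A -> T0 T1
  B -> S X2 | T0 T1 | T1 T1
  T0 -> b
  T1 -> a
  X2 -> T0 B
  X3 -> T1 T1
  X4 -> B A

CYK fill:
  [0..0]={T0}  "b"  orig:{}
  [1..1]={S,T1}  "a"  orig:{S}
  [2..2]={T0}  "b"  orig:{}
  [3..3]={S,T1}  "a"  orig:{S}
  [4..4]={S,T1}  "a"  orig:{S}
  [5..5]={T0}  "b"  orig:{}
  [6..6]={S,T1}  "a"  orig:{S}
  [0..1]={A,B}  "ba"
  [1..2]=∅  "ab"
  [2..3]={A,B}  "ba"
  [3..4]={B,X3}  "aa"  orig:{B}
  [4..5]=∅  "ab"
  [5..6]={A,B}  "ba"
  [0..2]=∅  "bab"
  [1..3]=∅  "aba"
  [2..4]={X2}  "baa"  orig:{}
  [3..5]=∅  "aab"
  [4..6]=∅  "aba"
  [0..3]={X4}  "baba"  orig:{}
  [1..4]={B}  "abaa"
  [2..5]=∅  "baab"
  [3..6]={X4}  "aaba"  orig:{}
  [0..4]={X2}  "babaa"  orig:{}
  [1..5]=∅  "abaab"
  [2..6]={S}  "baaba"
  [0..5]=∅  "babaab"
  [1..6]={X4}  "abaaba"  orig:{}
  [0..6]={S}  "babaaba"

S ∈ T[0,6] ⇒ YES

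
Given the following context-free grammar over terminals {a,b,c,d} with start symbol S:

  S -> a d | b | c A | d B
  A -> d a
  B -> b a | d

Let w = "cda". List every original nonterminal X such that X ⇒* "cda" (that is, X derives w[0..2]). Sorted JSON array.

Convert to CNF:
  S -> T0 B | T1 T0 | T3 A | b
  A -> T0 T1
  B -> T2 T1 | d
  T0 -> d
  T1 -> a
  T2 -> b
  T3 -> c

CYK fill — only the sub-triangle for w[0..2]:
  [0..0]={T3}  "c"  orig:{}
  [1..1]={B,T0}  "d"  orig:{B}
  [2..2]={T1}  "a"  orig:{}
  [0..1]=∅  "cd"
  [1..2]={A}  "da"
  [0..2]={S}  "cda"

Original NTs in T[0,2] deriving "cda": ["S"]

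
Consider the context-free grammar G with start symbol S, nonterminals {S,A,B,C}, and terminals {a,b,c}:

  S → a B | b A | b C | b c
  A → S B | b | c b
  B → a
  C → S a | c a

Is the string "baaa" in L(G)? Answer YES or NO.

CNF form of G:
  S -> T1 A | T1 C | T1 T0 | T2 B
  A -> S B | T0 T1 | b
  B -> a
  C -> S T2 | T0 T2
  T0 -> c
  T1 -> b
  T2 -> a

Fill CYK table bottom-up:
  [0..0]={A,T1}  "b"  orig:{A}
  [1..1]={B,T2}  "a"  orig:{B}
  [2..2]={B,T2}  "a"  orig:{B}
  [3..3]={B,T2}  "a"  orig:{B}
  [0..1]=∅  "ba"
  [1..2]={S}  "aa"
  [2..3]={S}  "aa"
  [0..2]=∅  "baa"
  [1..3]={A,C}  "aaa"
  [0..3]={S}  "baaa"

S ∈ T[0,3] ⇒ YES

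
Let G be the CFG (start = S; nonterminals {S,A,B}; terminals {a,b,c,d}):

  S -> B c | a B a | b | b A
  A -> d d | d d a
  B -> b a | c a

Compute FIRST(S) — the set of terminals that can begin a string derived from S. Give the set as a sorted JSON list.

Compute FIRST by fixpoint:
iter 1:
  A via A→d d: +{d}
  B via B→b a: +{b}
  B via B→c a: +{c}
  S via S→B c: +{b,c}
  S via S→a B a: +{a}
  S: {a,b,c}  A: {d}  B: {b,c}
iter 2: (no change)
  S: {a,b,c}  A: {d}  B: {b,c}

FIRST(S) = ["a", "b", "c"]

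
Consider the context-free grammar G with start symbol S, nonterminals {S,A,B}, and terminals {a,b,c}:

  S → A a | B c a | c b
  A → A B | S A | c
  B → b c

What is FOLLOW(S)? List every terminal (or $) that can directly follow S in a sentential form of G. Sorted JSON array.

FIRST sets, iterate to fixpoint:
[1]
  A via A→c: +{c}
  B via B→b c: +{b}
  S via S→A a: +{c}
  S via S→B c a: +{b}
  FIRST[S]={b,c}  FIRST[A]={c}  FIRST[B]={b}
[2]
  A via A→S A: +{b}
  FIRST[S]={b,c}  FIRST[A]={b,c}  FIRST[B]={b}
[3] — fixpoint
  FIRST[S]={b,c}  FIRST[A]={b,c}  FIRST[B]={b}

FOLLOW sets:
seed FOLLOW(S) with $
round 1:
  A→A B: FOLLOW(A) ⊇ FIRST(B) = {b}; new: +{b}
  A→A B: FOLLOW(B) ⊇ FOLLOW(A) ⊇ {b}; new: +{b}
  A→S A: FOLLOW(S) ⊇ FIRST(A) = {b,c}; new: +{b,c}
  S→A a: FOLLOW(A) ⊇ FIRST(a) = {a}; new: +{a}
  S→B c a: FOLLOW(B) ⊇ FIRST(c) = {c}; new: +{c}
  FOLLOW(S)={$,b,c}  FOLLOW(A)={a,b}  FOLLOW(B)={b,c}
round 2:
  A→A B: FOLLOW(B) ⊇ FOLLOW(A) ⊇ {a,b}; new: +{a}
  FOLLOW(S)={$,b,c}  FOLLOW(A)={a,b}  FOLLOW(B)={a,b,c}
round 3: done
  FOLLOW(S)={$,b,c}  FOLLOW(A)={a,b}  FOLLOW(B)={a,b,c}

FOLLOW(S) = ["$", "b", "c"]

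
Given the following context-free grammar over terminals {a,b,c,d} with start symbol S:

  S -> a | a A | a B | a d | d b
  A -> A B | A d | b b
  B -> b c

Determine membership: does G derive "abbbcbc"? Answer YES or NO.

Convert to CNF:
  S -> T0 T1 | T3 A | T3 B | T3 T0 | a
  A -> A B | A T0 | T1 T1
  B -> T1 T2
  T0 -> d
  T1 -> b
  T2 -> c
  T3 -> a

CYK table (by increasing span):
  T[0,0] 'a' = {S,T3}  orig:{S}
  T[1,1] 'b' = {T1}  orig:{}
  T[2,2] 'b' = {T1}  orig:{}
  T[3,3] 'b' = {T1}  orig:{}
  T[4,4] 'c' = {T2}  orig:{}
  T[5,5] 'b' = {T1}  orig:{}
  T[6,6] 'c' = {T2}  orig:{}
  T[0,1] 'ab' = ∅
  T[1,2] 'bb' = {A}
  T[2,3] 'bb' = {A}
  T[3,4] 'bc' = {B}
  T[4,5] 'cb' = ∅
  T[5,6] 'bc' = {B}
  T[0,2] 'abb' = {S}
  T[1,3] 'bbb' = ∅
  T[2,4] 'bbc' = ∅
  T[3,5] 'bcb' = ∅
  T[4,6] 'cbc' = ∅
  T[0,3] 'abbb' = ∅
  T[1,4] 'bbbc' = {A}
  T[2,5] 'bbcb' = ∅
  T[3,6] 'bcbc' = ∅
  T[0,4] 'abbbc' = {S}
  T[1,5] 'bbbcb' = ∅
  T[2,6] 'bbcbc' = ∅
  T[0,5] 'abbbcb' = ∅
  T[1,6] 'bbbcbc' = {A}
  T[0,6] 'abbbcbc' = {S}

S ∈ T[0,6] ⇒ YES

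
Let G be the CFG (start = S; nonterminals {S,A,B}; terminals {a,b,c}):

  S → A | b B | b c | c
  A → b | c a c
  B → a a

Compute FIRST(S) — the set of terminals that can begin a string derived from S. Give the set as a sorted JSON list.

FIRST iteration:
iter 1:
  A via A→b: +{b}
  A via A→c a c: +{c}
  B via B→a a: +{a}
  S via S→A: +{b,c}
  FIRST[S]={b,c}  FIRST[A]={b,c}  FIRST[B]={a}
iter 2: done
  FIRST[S]={b,c}  FIRST[A]={b,c}  FIRST[B]={a}

FIRST(S) = ["b", "c"]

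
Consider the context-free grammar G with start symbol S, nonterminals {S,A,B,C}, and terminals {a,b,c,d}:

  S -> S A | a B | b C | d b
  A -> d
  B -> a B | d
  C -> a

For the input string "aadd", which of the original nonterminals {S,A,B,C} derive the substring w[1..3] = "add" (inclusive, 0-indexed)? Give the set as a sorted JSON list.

CNF form of G:
  S -> S A | T0 B | T1 C | T2 T1
  A -> d
  B -> T0 B | d
  C -> a
  T0 -> a
  T1 -> b
  T2 -> d

CYK table (by increasing span) — only the sub-triangle for w[1..3]:
  [1..1]={C,T0}  "a"  orig:{C}
  [2..2]={A,B,T2}  "d"  orig:{A,B}
  [3..3]={A,B,T2}  "d"  orig:{A,B}
  [1..2]={B,S}  "ad"
  [2..3]=∅  "dd"
  [1..3]={S}  "add"

Original NTs in T[1,3] deriving "add": ["S"]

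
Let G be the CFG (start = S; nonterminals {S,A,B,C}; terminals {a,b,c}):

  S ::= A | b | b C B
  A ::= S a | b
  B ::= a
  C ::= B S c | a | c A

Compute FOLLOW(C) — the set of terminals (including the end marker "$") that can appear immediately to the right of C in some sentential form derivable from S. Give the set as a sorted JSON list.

FIRST sets, iterate to fixpoint:
[1]
  A via A→b: +{b}
  B via B→a: +{a}
  C via C→B S c: +{a}
  C via C→c A: +{c}
  S via S→A: +{b}
  FIRST(S)={b}  FIRST(A)={b}  FIRST(B)={a}  FIRST(C)={a,c}
[2] done
  FIRST(S)={b}  FIRST(A)={b}  FIRST(B)={a}  FIRST(C)={a,c}

FOLLOW sets:
seed FOLLOW(S) with $
iter 1:
  A→S a: FOLLOW(S) ⊇ FIRST(a) = {a}; new: +{a}
  C→B S c: FOLLOW(B) ⊇ FIRST(S) = {b}; new: +{b}
  C→B S c: FOLLOW(S) ⊇ FIRST(c) = {c}; new: +{c}
  S→A: FOLLOW(A) ⊇ FOLLOW(S) ⊇ {$,a,c}; new: +{$,a,c}
  S→b C B: FOLLOW(C) ⊇ FIRST(B) = {a}; new: +{a}
  S→b C B: FOLLOW(B) ⊇ FOLLOW(S) ⊇ {$,a,c}; new: +{$,a,c}
  S: {$,a,c}  A: {$,a,c}  B: {$,a,b,c}  C: {a}
iter 2: — fixpoint
  S: {$,a,c}  A: {$,a,c}  B: {$,a,b,c}  C: {a}

FOLLOW(C) = ["a"]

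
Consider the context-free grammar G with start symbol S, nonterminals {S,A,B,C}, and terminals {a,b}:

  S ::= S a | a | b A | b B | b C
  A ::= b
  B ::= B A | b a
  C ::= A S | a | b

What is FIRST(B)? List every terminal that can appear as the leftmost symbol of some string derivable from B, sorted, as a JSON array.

FIRST iteration:
iter 1:
  A via A→b: +{b}
  B via B→b a: +{b}
  C via C→A S: +{b}
  C via C→a: +{a}
  S via S→a: +{a}
  S via S→b A: +{b}
  FIRST[S]={a,b}  FIRST[A]={b}  FIRST[B]={b}  FIRST[C]={a,b}
iter 2: (no change)
  FIRST[S]={a,b}  FIRST[A]={b}  FIRST[B]={b}  FIRST[C]={a,b}

FIRST(B) = ["b"]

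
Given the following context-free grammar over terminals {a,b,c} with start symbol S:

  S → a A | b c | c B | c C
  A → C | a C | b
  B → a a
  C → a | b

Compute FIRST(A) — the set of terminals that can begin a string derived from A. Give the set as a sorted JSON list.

Compute FIRST by fixpoint:
pass 1:
  A via A→a C: +{a}
  A via A→b: +{b}
  B via B→a a: +{a}
  C via C→a: +{a}
  C via C→b: +{b}
  S via S→a A: +{a}
  S via S→b c: +{b}
  S via S→c B: +{c}
  FIRST(S)={a,b,c}  FIRST(A)={a,b}  FIRST(B)={a}  FIRST(C)={a,b}
pass 2: (no change)
  FIRST(S)={a,b,c}  FIRST(A)={a,b}  FIRST(B)={a}  FIRST(C)={a,b}

FIRST(A) = ["a", "b"]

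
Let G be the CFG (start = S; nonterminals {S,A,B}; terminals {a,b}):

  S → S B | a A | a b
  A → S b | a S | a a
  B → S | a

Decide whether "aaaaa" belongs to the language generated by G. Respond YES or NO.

CNF form of G:
  S -> S B | T1 A | T1 T0
  A -> S T0 | T1 S | T1 T1
  B -> S B | T1 A | T1 T0 | a
  T0 -> b
  T1 -> a

Fill CYK table bottom-up:
  [0..0]={B,T1}  "a"  orig:{B}
  [1..1]={B,T1}  "a"  orig:{B}
  [2..2]={B,T1}  "a"  orig:{B}
  [3..3]={B,T1}  "a"  orig:{B}
  [4..4]={B,T1}  "a"  orig:{B}
  [0..1]={A}  "aa"
  [1..2]={A}  "aa"
  [2..3]={A}  "aa"
  [3..4]={A}  "aa"
  [0..2]={B,S}  "aaa"
  [1..3]={B,S}  "aaa"
  [2..4]={B,S}  "aaa"
  [0..3]={A,B,S}  "aaaa"
  [1..4]={A,B,S}  "aaaa"
  [0..4]={A,B,S}  "aaaaa"

S ∈ T[0,4] ⇒ YES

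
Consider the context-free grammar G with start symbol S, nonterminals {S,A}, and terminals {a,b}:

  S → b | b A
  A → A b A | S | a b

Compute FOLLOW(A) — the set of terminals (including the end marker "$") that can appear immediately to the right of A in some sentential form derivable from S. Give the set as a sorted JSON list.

FIRST sets, iterate to fixpoint:
iter 1:
  A via A→a b: +{a}
  S via S→b: +{b}
  FIRST(S)={b}  FIRST(A)={a}
iter 2:
  A via A→S: +{b}
  FIRST(S)={b}  FIRST(A)={a,b}
iter 3: (no change)
  FIRST(S)={b}  FIRST(A)={a,b}

Compute FOLLOW by fixpoint:
seed FOLLOW(S) with $
[1]
  A→A b A: FOLLOW(A) ⊇ FIRST(b) = {b}; new: +{b}
  A→S: FOLLOW(S) ⊇ FOLLOW(A) ⊇ {b}; new: +{b}
  S→b A: FOLLOW(A) ⊇ FOLLOW(S) ⊇ {$,b}; new: +{$}
  S: {$,b}  A: {$,b}
[2] (no change)
  S: {$,b}  A: {$,b}

FOLLOW(A) = ["$", "b"]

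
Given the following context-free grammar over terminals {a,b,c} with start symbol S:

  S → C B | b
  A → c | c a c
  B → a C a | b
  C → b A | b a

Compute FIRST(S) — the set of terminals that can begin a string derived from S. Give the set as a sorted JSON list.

FIRST sets, iterate to fixpoint:
[1]
  A via A→c: +{c}
  B via B→a C a: +{a}
  B via B→b: +{b}
  C via C→b A: +{b}
  S via S→C B: +{b}
  FIRST[S]={b}  FIRST[A]={c}  FIRST[B]={a,b}  FIRST[C]={b}
[2] (stable)
  FIRST[S]={b}  FIRST[A]={c}  FIRST[B]={a,b}  FIRST[C]={b}

FIRST(S) = ["b"]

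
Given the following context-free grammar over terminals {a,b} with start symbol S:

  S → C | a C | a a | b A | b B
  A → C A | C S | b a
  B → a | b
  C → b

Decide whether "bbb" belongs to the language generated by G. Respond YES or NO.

Convert to CNF:
  S -> T0 A | T0 B | T1 C | T1 T1 | b
  A -> C A | C S | T0 T1
  B -> a | b
  C -> b
  T0 -> b
  T1 -> a

Fill CYK table bottom-up:
  cell(0,0) b: {B,C,S,T0}  orig:{B,C,S}
  cell(1,1) b: {B,C,S,T0}  orig:{B,C,S}
  cell(2,2) b: {B,C,S,T0}  orig:{B,C,S}
  cell(0,1) bb: {A,S}
  cell(1,2) bb: {A,S}
  cell(0,2) bbb: {A,S}

S ∈ T[0,2] ⇒ YES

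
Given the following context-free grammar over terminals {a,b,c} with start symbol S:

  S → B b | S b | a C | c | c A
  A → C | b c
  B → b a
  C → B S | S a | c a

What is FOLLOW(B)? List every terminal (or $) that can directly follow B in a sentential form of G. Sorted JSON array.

FIRST sets, iterate to fixpoint:
[1]
  A via A→b c: +{b}
  B via B→b a: +{b}
  C via C→B S: +{b}
  C via C→c a: +{c}
  S via S→B b: +{b}
  S via S→a C: +{a}
  S via S→c: +{c}
  FIRST[S]={a,b,c}  FIRST[A]={b}  FIRST[B]={b}  FIRST[C]={b,c}
[2]
  A via A→C: +{c}
  C via C→S a: +{a}
  FIRST[S]={a,b,c}  FIRST[A]={b,c}  FIRST[B]={b}  FIRST[C]={a,b,c}
[3]
  A via A→C: +{a}
  FIRST[S]={a,b,c}  FIRST[A]={a,b,c}  FIRST[B]={b}  FIRST[C]={a,b,c}
[4] (stable)
  FIRST[S]={a,b,c}  FIRST[A]={a,b,c}  FIRST[B]={b}  FIRST[C]={a,b,c}

FOLLOW iteration:
initialize: $ ∈ FOLLOW(S)
round 1:
  C→B S: FOLLOW(B) ⊇ FIRST(S) = {a,b,c}; new: +{a,b,c}
  C→S a: FOLLOW(S) ⊇ FIRST(a) = {a}; new: +{a}
  S→S b: FOLLOW(S) ⊇ FIRST(b) = {b}; new: +{b}
  S→a C: FOLLOW(C) ⊇ FOLLOW(S) ⊇ {$,a,b}; new: +{$,a,b}
  S→c A: FOLLOW(A) ⊇ FOLLOW(S) ⊇ {$,a,b}; new: +{$,a,b}
  FOLLOW(S)={$,a,b}  FOLLOW(A)={$,a,b}  FOLLOW(B)={a,b,c}  FOLLOW(C)={$,a,b}
round 2: (no change)
  FOLLOW(S)={$,a,b}  FOLLOW(A)={$,a,b}  FOLLOW(B)={a,b,c}  FOLLOW(C)={$,a,b}

FOLLOW(B) = ["a", "b", "c"]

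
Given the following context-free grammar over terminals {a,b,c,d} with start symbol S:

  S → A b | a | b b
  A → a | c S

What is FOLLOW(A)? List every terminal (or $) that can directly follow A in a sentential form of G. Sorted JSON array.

FIRST sets, iterate to fixpoint:
pass 1:
  A via A→a: +{a}
  A via A→c S: +{c}
  S via S→A b: +{a,c}
  S via S→b b: +{b}
  FIRST[S]={a,b,c}  FIRST[A]={a,c}
pass 2: (no change)
  FIRST[S]={a,b,c}  FIRST[A]={a,c}

Compute FOLLOW by fixpoint:
initialize: $ ∈ FOLLOW(S)
pass 1:
  S→A b: FOLLOW(A) ⊇ FIRST(b) = {b}; new: +{b}
  S: {$}  A: {b}
pass 2:
  A→c S: FOLLOW(S) ⊇ FOLLOW(A) ⊇ {b}; new: +{b}
  S: {$,b}  A: {b}
pass 3: done
  S: {$,b}  A: {b}

FOLLOW(A) = ["b"]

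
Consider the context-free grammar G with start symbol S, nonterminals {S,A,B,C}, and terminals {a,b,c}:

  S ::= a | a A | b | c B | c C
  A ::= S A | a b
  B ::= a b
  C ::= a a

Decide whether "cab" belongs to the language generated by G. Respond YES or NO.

CNF form of G:
  S -> T0 A | T2 B | T2 C | a | b
  A -> S A | T0 T1
  B -> T0 T1
  C -> T0 T0
  T0 -> a
  T1 -> b
  T2 -> c

CYK fill:
  T[0,0] 'c' = {T2}  orig:{}
  T[1,1] 'a' = {S,T0}  orig:{S}
  T[2,2] 'b' = {S,T1}  orig:{S}
  T[0,1] 'ca' = ∅
  T[1,2] 'ab' = {A,B}
  T[0,2] 'cab' = {S}

S ∈ T[0,2] ⇒ YES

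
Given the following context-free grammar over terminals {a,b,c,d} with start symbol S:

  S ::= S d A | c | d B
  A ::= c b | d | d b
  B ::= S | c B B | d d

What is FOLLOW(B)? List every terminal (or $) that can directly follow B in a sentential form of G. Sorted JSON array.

Compute FIRST by fixpoint:
round 1:
  A via A→c b: +{c}
  A via A→d: +{d}
  B via B→c B B: +{c}
  B via B→d d: +{d}
  S via S→c: +{c}
  S via S→d B: +{d}
  FIRST(S)={c,d}  FIRST(A)={c,d}  FIRST(B)={c,d}
round 2: (stable)
  FIRST(S)={c,d}  FIRST(A)={c,d}  FIRST(B)={c,d}

FOLLOW sets:
initialize: $ ∈ FOLLOW(S)
pass 1:
  B→c B B: FOLLOW(B) ⊇ FIRST(B) = {c,d}; new: +{c,d}
  S→S d A: FOLLOW(S) ⊇ FIRST(d) = {d}; new: +{d}
  S→S d A: FOLLOW(A) ⊇ FOLLOW(S) ⊇ {$,d}; new: +{$,d}
  S→d B: FOLLOW(B) ⊇ FOLLOW(S) ⊇ {$,d}; new: +{$}
  FOLLOW(S)={$,d}  FOLLOW(A)={$,d}  FOLLOW(B)={$,c,d}
pass 2:
  B→S: FOLLOW(S) ⊇ FOLLOW(B) ⊇ {$,c,d}; new: +{c}
  S→S d A: FOLLOW(A) ⊇ FOLLOW(S) ⊇ {$,c,d}; new: +{c}
  FOLLOW(S)={$,c,d}  FOLLOW(A)={$,c,d}  FOLLOW(B)={$,c,d}
pass 3: done
  FOLLOW(S)={$,c,d}  FOLLOW(A)={$,c,d}  FOLLOW(B)={$,c,d}

FOLLOW(B) = ["$", "c", "d"]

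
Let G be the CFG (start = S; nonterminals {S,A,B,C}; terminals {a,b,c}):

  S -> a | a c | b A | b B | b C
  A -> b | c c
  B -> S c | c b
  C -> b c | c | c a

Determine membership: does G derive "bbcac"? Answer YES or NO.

Convert to CNF:
  S -> T1 A | T1 B | T1 C | T2 T0 | a
  A -> T0 T0 | b
  B -> S T0 | T0 T1
  C -> T0 T2 | T1 T0 | c
  T0 -> c
  T1 -> b
  T2 -> a

CYK table (by increasing span):
  T[0,0] 'b' = {A,T1}  orig:{A}
  T[1,1] 'b' = {A,T1}  orig:{A}
  T[2,2] 'c' = {C,T0}  orig:{C}
  T[3,3] 'a' = {S,T2}  orig:{S}
  T[4,4] 'c' = {C,T0}  orig:{C}
  T[0,1] 'bb' = {S}
  T[1,2] 'bc' = {C,S}
  T[2,3] 'ca' = {C}
  T[3,4] 'ac' = {B,S}
  T[0,2] 'bbc' = {B,S}
  T[1,3] 'bca' = {S}
  T[2,4] 'cac' = ∅
  T[0,3] 'bbca' = ∅
  T[1,4] 'bcac' = {B}
  T[0,4] 'bbcac' = {S}

S ∈ T[0,4] ⇒ YES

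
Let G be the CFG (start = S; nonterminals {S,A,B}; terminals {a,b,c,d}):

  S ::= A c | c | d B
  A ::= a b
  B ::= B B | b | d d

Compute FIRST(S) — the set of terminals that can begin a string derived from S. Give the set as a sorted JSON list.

Compute FIRST by fixpoint:
pass 1:
  A via A→a b: +{a}
  B via B→b: +{b}
  B via B→d d: +{d}
  S via S→A c: +{a}
  S via S→c: +{c}
  S via S→d B: +{d}
  FIRST[S]={a,c,d}  FIRST[A]={a}  FIRST[B]={b,d}
pass 2: (no change)
  FIRST[S]={a,c,d}  FIRST[A]={a}  FIRST[B]={b,d}

FIRST(S) = ["a", "c", "d"]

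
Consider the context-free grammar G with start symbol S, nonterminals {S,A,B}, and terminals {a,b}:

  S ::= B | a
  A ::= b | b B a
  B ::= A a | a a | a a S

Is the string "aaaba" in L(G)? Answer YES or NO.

CNF form of G:
  S -> A T1 | T1 T1 | T1 X4 | a
  A -> T0 X2 | b
  B -> A T1 | T1 T1 | T1 X3
  T0 -> b
  T1 -> a
  X2 -> B T1
  X3 -> T1 S
  X4 -> T1 S

CYK table (by increasing span):
  cell(0,0) a: {S,T1}  orig:{S}
  cell(1,1) a: {S,T1}  orig:{S}
  cell(2,2) a: {S,T1}  orig:{S}
  cell(3,3) b: {A,T0}  orig:{A}
  cell(4,4) a: {S,T1}  orig:{S}
  cell(0,1) aa: {B,S,X3,X4}  orig:{B,S}
  cell(1,2) aa: {B,S,X3,X4}  orig:{B,S}
  cell(2,3) ab: ∅
  cell(3,4) ba: {B,S}
  cell(0,2) aaa: {B,S,X2,X3,X4}  orig:{B,S}
  cell(1,3) aab: ∅
  cell(2,4) aba: {X3,X4}  orig:{}
  cell(0,3) aaab: ∅
  cell(1,4) aaba: {B,S}
  cell(0,4) aaaba: {X3,X4}  orig:{}

S ∉ T[0,4] ⇒ NO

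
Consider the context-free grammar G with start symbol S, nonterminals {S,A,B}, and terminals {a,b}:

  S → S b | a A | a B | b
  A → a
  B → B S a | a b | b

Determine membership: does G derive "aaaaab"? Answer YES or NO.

Convert to CNF:
  S -> S T1 | T0 A | T0 B | b
  A -> a
  B -> B X2 | T0 T1 | b
  T0 -> a
  T1 -> b
  X2 -> S T0

Fill CYK table bottom-up:
  [0..0]={A,T0}  "a"  orig:{A}
  [1..1]={A,T0}  "a"  orig:{A}
  [2..2]={A,T0}  "a"  orig:{A}
  [3..3]={A,T0}  "a"  orig:{A}
  [4..4]={A,T0}  "a"  orig:{A}
  [5..5]={B,S,T1}  "b"  orig:{B,S}
  [0..1]={S}  "aa"
  [1..2]={S}  "aa"
  [2..3]={S}  "aa"
  [3..4]={S}  "aa"
  [4..5]={B,S}  "ab"
  [0..2]={X2}  "aaa"  orig:{}
  [1..3]={X2}  "aaa"  orig:{}
  [2..4]={X2}  "aaa"  orig:{}
  [3..5]={S}  "aab"
  [0..3]=∅  "aaaa"
  [1..4]=∅  "aaaa"
  [2..5]=∅  "aaab"
  [0..4]=∅  "aaaaa"
  [1..5]=∅  "aaaab"
  [0..5]=∅  "aaaaab"

S ∉ T[0,5] ⇒ NO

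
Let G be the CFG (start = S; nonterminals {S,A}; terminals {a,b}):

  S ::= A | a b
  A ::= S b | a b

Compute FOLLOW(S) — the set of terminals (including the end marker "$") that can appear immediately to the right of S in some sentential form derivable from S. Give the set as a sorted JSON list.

Compute FIRST by fixpoint:
[1]
  A via A→a b: +{a}
  S via S→A: +{a}
  FIRST(S)={a}  FIRST(A)={a}
[2] done
  FIRST(S)={a}  FIRST(A)={a}

FOLLOW sets:
initialize: $ ∈ FOLLOW(S)
[1]
  A→S b: FOLLOW(S) ⊇ FIRST(b) = {b}; new: +{b}
  S→A: FOLLOW(A) ⊇ FOLLOW(S) ⊇ {$,b}; new: +{$,b}
  FOLLOW[S]={$,b}  FOLLOW[A]={$,b}
[2] (no change)
  FOLLOW[S]={$,b}  FOLLOW[A]={$,b}

FOLLOW(S) = ["$", "b"]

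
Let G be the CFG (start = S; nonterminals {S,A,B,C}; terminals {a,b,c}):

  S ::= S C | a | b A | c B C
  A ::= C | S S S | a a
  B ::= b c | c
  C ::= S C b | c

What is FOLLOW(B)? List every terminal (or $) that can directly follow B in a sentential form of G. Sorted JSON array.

FIRST sets, iterate to fixpoint:
pass 1:
  A via A→a a: +{a}
  B via B→b c: +{b}
  B via B→c: +{c}
  C via C→c: +{c}
  S via S→a: +{a}
  S via S→b A: +{b}
  S via S→c B C: +{c}
  FIRST(S)={a,b,c}  FIRST(A)={a}  FIRST(B)={b,c}  FIRST(C)={c}
pass 2:
  A via A→C: +{c}
  A via A→S S S: +{b}
  C via C→S C b: +{a,b}
  FIRST(S)={a,b,c}  FIRST(A)={a,b,c}  FIRST(B)={b,c}  FIRST(C)={a,b,c}
pass 3: — fixpoint
  FIRST(S)={a,b,c}  FIRST(A)={a,b,c}  FIRST(B)={b,c}  FIRST(C)={a,b,c}

FOLLOW sets:
FOLLOW(S) := {$}
round 1:
  A→S S S: FOLLOW(S) ⊇ FIRST(S) = {a,b,c}; new: +{a,b,c}
  C→S C b: FOLLOW(C) ⊇ FIRST(b) = {b}; new: +{b}
  S→S C: FOLLOW(C) ⊇ FOLLOW(S) ⊇ {$,a,b,c}; new: +{$,a,c}
  S→b A: FOLLOW(A) ⊇ FOLLOW(S) ⊇ {$,a,b,c}; new: +{$,a,b,c}
  S→c B C: FOLLOW(B) ⊇ FIRST(C) = {a,b,c}; new: +{a,b,c}
  S: {$,a,b,c}  A: {$,a,b,c}  B: {a,b,c}  C: {$,a,b,c}
round 2: — fixpoint
  S: {$,a,b,c}  A: {$,a,b,c}  B: {a,b,c}  C: {$,a,b,c}

FOLLOW(B) = ["a", "b", "c"]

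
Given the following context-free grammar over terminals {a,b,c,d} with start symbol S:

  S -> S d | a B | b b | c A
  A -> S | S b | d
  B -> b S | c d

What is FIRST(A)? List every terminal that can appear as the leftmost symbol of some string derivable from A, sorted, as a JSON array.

FIRST iteration:
[1]
  A via A→d: +{d}
  B via B→b S: +{b}
  B via B→c d: +{c}
  S via S→a B: +{a}
  S via S→b b: +{b}
  S via S→c A: +{c}
  S: {a,b,c}  A: {d}  B: {b,c}
[2]
  A via A→S: +{a,b,c}
  S: {a,b,c}  A: {a,b,c,d}  B: {b,c}
[3] — fixpoint
  S: {a,b,c}  A: {a,b,c,d}  B: {b,c}

FIRST(A) = ["a", "b", "c", "d"]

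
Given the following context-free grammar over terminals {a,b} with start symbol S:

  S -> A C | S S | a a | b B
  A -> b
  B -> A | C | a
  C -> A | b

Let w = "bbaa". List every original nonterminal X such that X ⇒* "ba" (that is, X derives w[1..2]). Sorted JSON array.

Convert to CNF:
  S -> A C | S S | T0 T0 | T1 B
  A -> b
  B -> a | b
  C -> b
  T0 -> a
  T1 -> b

Fill CYK table bottom-up (cells [i..j] with 1 ≤ i ≤ j ≤ 2 only):
  [1..1]={A,B,C,T1}  "b"  orig:{A,B,C}
  [2..2]={B,T0}  "a"  orig:{B}
  [1..2]={S}  "ba"

Original NTs in T[1,2] deriving "ba": ["S"]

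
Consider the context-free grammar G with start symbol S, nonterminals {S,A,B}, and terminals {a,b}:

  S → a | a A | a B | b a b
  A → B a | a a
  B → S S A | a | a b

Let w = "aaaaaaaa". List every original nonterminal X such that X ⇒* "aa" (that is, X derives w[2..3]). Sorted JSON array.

CNF form of G:
  S -> T0 A | T0 B | T1 X3 | a
  A -> B T0 | T0 T0
  B -> S X2 | T0 T1 | a
  T0 -> a
  T1 -> b
  X2 -> S A
  X3 -> T0 T1

Fill CYK table bottom-up — only the sub-triangle for w[2..3]:
  [2..2]={B,S,T0}  "a"  orig:{B,S}
  [3..3]={B,S,T0}  "a"  orig:{B,S}
  [2..3]={A,S}  "aa"

Original NTs in T[2,3] deriving "aa": ["A", "S"]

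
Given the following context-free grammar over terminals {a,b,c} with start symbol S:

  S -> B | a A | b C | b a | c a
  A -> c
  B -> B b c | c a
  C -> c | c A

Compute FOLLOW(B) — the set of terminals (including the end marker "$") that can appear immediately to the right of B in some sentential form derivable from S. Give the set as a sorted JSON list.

FIRST iteration:
pass 1:
  A via A→c: +{c}
  B via B→c a: +{c}
  C via C→c: +{c}
  S via S→B: +{c}
  S via S→a A: +{a}
  S via S→b C: +{b}
  S: {a,b,c}  A: {c}  B: {c}  C: {c}
pass 2: done
  S: {a,b,c}  A: {c}  B: {c}  C: {c}

FOLLOW iteration:
FOLLOW(S) := {$}
[1]
  B→B b c: FOLLOW(B) ⊇ FIRST(b) = {b}; new: +{b}
  S→B: FOLLOW(B) ⊇ FOLLOW(S) ⊇ {$}; new: +{$}
  S→a A: FOLLOW(A) ⊇ FOLLOW(S) ⊇ {$}; new: +{$}
  S→b C: FOLLOW(C) ⊇ FOLLOW(S) ⊇ {$}; new: +{$}
  S: {$}  A: {$}  B: {$,b}  C: {$}
[2] — fixpoint
  S: {$}  A: {$}  B: {$,b}  C: {$}

FOLLOW(B) = ["$", "b"]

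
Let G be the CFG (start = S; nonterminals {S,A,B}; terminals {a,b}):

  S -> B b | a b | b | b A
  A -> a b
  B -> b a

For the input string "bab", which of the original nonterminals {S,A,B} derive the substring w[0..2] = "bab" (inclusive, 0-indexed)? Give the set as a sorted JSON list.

Convert to CNF:
  S -> B T1 | T0 T1 | T1 A | b
  A -> T0 T1
  B -> T1 T0
  T0 -> a
  T1 -> b

CYK table (by increasing span) — only the sub-triangle for w[0..2]:
  [0..0]={S,T1}  "b"  orig:{S}
  [1..1]={T0}  "a"  orig:{}
  [2..2]={S,T1}  "b"  orig:{S}
  [0..1]={B}  "ba"
  [1..2]={A,S}  "ab"
  [0..2]={S}  "bab"

Original NTs in T[0,2] deriving "bab": ["S"]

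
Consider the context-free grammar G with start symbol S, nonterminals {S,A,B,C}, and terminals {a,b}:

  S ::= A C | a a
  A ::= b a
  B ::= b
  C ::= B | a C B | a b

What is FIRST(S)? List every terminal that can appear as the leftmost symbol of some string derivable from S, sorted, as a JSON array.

Compute FIRST by fixpoint:
iter 1:
  A via A→b a: +{b}
  B via B→b: +{b}
  C via C→B: +{b}
  C via C→a C B: +{a}
  S via S→A C: +{b}
  S via S→a a: +{a}
  FIRST[S]={a,b}  FIRST[A]={b}  FIRST[B]={b}  FIRST[C]={a,b}
iter 2: (no change)
  FIRST[S]={a,b}  FIRST[A]={b}  FIRST[B]={b}  FIRST[C]={a,b}

FIRST(S) = ["a", "b"]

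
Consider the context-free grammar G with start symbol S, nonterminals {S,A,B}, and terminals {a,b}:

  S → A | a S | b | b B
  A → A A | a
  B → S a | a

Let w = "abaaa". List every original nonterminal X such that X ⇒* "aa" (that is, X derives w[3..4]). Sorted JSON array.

Convert to CNF:
  S -> A A | T0 S | T1 B | a | b
  A -> A A | a
  B -> S T0 | a
  T0 -> a
  T1 -> b

CYK fill (cells [i..j] with 3 ≤ i ≤ j ≤ 4 only):
  [3..3]={A,B,S,T0}  "a"  orig:{A,B,S}
  [4..4]={A,B,S,T0}  "a"  orig:{A,B,S}
  [3..4]={A,B,S}  "aa"

Original NTs in T[3,4] deriving "aa": ["A", "B", "S"]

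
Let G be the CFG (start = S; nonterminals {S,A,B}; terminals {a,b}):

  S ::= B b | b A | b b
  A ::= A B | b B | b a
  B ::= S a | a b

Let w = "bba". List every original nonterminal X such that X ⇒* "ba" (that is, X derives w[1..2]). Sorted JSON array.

Convert to CNF:
  S -> B T0 | T0 A | T0 T0
  A -> A B | T0 B | T0 T1
  B -> S T1 | T1 T0
  T0 -> b
  T1 -> a

Fill CYK table bottom-up, restricted to cells inside w[1..2]:
  [1..1]={T0}  "b"  orig:{}
  [2..2]={T1}  "a"  orig:{}
  [1..2]={A}  "ba"

Original NTs in T[1,2] deriving "ba": ["A"]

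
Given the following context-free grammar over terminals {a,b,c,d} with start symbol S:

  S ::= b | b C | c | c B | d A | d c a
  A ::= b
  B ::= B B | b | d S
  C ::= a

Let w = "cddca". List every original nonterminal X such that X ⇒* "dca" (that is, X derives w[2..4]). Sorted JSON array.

CNF form of G:
  S -> T0 A | T0 X4 | T1 C | T2 B | b | c
  A -> b
  B -> B B | T0 S | b
  C -> a
  T0 -> d
  T1 -> b
  T2 -> c
  T3 -> a
  X4 -> T2 T3

CYK fill, restricted to cells inside w[2..4]:
  cell(2,2) d: {T0}  orig:{}
  cell(3,3) c: {S,T2}  orig:{S}
  cell(4,4) a: {C,T3}  orig:{C}
  cell(2,3) dc: {B}
  cell(3,4) ca: {X4}  orig:{}
  cell(2,4) dca: {S}

Original NTs in T[2,4] deriving "dca": ["S"]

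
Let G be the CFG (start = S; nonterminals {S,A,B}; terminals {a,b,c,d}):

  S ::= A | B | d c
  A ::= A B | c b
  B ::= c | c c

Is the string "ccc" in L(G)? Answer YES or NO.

Convert to CNF:
  S -> A B | T0 T0 | T0 T1 | T2 T0 | c
  A -> A B | T0 T1
  B -> T0 T0 | c
  T0 -> c
  T1 -> b
  T2 -> d

CYK fill:
  [0..0]={B,S,T0}  "c"  orig:{B,S}
  [1..1]={B,S,T0}  "c"  orig:{B,S}
  [2..2]={B,S,T0}  "c"  orig:{B,S}
  [0..1]={B,S}  "cc"
  [1..2]={B,S}  "cc"
  [0..2]=∅  "ccc"

S ∉ T[0,2] ⇒ NO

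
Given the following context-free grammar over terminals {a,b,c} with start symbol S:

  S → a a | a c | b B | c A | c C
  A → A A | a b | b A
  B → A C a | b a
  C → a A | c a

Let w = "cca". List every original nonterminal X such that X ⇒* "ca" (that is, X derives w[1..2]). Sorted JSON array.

CNF form of G:
  S -> T0 T0 | T0 T2 | T1 B | T2 A | T2 C
  A -> A A | T0 T1 | T1 A
  B -> A X3 | T1 T0
  C -> T0 A | T2 T0
  T0 -> a
  T1 -> b
  T2 -> c
  X3 -> C T0

CYK table (by increasing span), restricted to cells inside w[1..2]:
  T[1,1] 'c' = {T2}  orig:{}
  T[2,2] 'a' = {T0}  orig:{}
  T[1,2] 'ca' = {C}

Original NTs in T[1,2] deriving "ca": ["C"]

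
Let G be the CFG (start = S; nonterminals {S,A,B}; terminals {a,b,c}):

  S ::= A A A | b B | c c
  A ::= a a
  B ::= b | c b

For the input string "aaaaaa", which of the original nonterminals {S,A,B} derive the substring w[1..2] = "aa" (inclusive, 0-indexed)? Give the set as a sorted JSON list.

CNF form of G:
  S -> A X3 | T1 T1 | T2 B
  A -> T0 T0
  B -> T1 T2 | b
  T0 -> a
  T1 -> c
  T2 -> b
  X3 -> A A

CYK table (by increasing span) — only the sub-triangle for w[1..2]:
  [1..1]={T0}  "a"  orig:{}
  [2..2]={T0}  "a"  orig:{}
  [1..2]={A}  "aa"

Original NTs in T[1,2] deriving "aa": ["A"]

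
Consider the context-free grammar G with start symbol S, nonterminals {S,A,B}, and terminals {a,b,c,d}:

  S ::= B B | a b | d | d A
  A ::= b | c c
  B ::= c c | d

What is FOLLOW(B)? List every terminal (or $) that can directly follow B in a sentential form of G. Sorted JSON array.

Compute FIRST by fixpoint:
[1]
  A via A→b: +{b}
  A via A→c c: +{c}
  B via B→c c: +{c}
  B via B→d: +{d}
  S via S→B B: +{c,d}
  S via S→a b: +{a}
  S: {a,c,d}  A: {b,c}  B: {c,d}
[2] — fixpoint
  S: {a,c,d}  A: {b,c}  B: {c,d}

FOLLOW iteration:
initialize: $ ∈ FOLLOW(S)
pass 1:
  S→B B: FOLLOW(B) ⊇ FIRST(B) = {c,d}; new: +{c,d}
  S→B B: FOLLOW(B) ⊇ FOLLOW(S) ⊇ {$}; new: +{$}
  S→d A: FOLLOW(A) ⊇ FOLLOW(S) ⊇ {$}; new: +{$}
  FOLLOW(S)={$}  FOLLOW(A)={$}  FOLLOW(B)={$,c,d}
pass 2: — fixpoint
  FOLLOW(S)={$}  FOLLOW(A)={$}  FOLLOW(B)={$,c,d}

FOLLOW(B) = ["$", "c", "d"]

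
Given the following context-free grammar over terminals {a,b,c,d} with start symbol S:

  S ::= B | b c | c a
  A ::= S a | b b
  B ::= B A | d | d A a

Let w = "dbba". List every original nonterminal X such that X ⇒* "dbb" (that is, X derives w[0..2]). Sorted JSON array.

CNF form of G:
  S -> B A | T1 T3 | T2 X5 | T3 T0 | d
  A -> S T0 | T1 T1
  B -> B A | T2 X4 | d
  T0 -> a
  T1 -> b
  T2 -> d
  T3 -> c
  X4 -> A T0
  X5 -> A T0

CYK fill — only the sub-triangle for w[0..2]:
  cell(0,0) d: {B,S,T2}  orig:{B,S}
  cell(1,1) b: {T1}  orig:{}
  cell(2,2) b: {T1}  orig:{}
  cell(0,1) db: ∅
  cell(1,2) bb: {A}
  cell(0,2) dbb: {B,S}

Original NTs in T[0,2] deriving "dbb": ["B", "S"]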